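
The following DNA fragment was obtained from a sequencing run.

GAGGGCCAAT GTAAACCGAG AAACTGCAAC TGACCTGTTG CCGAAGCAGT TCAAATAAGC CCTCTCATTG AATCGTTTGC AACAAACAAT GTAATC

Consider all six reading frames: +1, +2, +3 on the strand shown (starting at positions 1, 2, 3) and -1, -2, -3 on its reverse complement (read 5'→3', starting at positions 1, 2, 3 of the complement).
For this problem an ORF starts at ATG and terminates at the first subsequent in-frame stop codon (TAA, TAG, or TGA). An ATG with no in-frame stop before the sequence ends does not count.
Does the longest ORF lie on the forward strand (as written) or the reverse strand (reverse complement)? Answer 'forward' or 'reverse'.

reverse

Reverse complement (5'→3'): GATTACATTGTTTGTTGCAAACGATTCAATGAGAGGGCTTATTTGAACTGCTTCGGCAACAGGTCAGTTGCAGTTTCTCGGTTTACATTGGCCCTC
Frame +1: GAG GGC CAA TGT AAA CCG AGA AAC TGC AAC TGA CCT GTT GCC GAA GCA GTT CAA ATA AGC CCT CTC ATT GAA TCG TTT GCA ACA AAC AAT GTA ATC — no ATG→stop ORF.
Frame +2: AGG GCC AAT GTA AAC CGA GAA ACT GCA ACT GAC CTG TTG CCG AAG CAG TTC AAA TAA GCC CTC TCA TTG AAT CGT TTG CAA CAA ACA ATG TAA — ATG at 89, stop TAA at 92 → 6 nt.
Frame +3: GGG CCA ATG TAA ACC GAG AAA CTG CAA CTG ACC TGT TGC CGA AGC AGT TCA AAT AAG CCC TCT CAT TGA ATC GTT TGC AAC AAA CAA TGT AAT — ATG at 9, stop TAA at 12 → 6 nt.
Frame -1: GAT TAC ATT GTT TGT TGC AAA CGA TTC AAT GAG AGG GCT TAT TTG AAC TGC TTC GGC AAC AGG TCA GTT GCA GTT TCT CGG TTT ACA TTG GCC CTC — no ATG→stop ORF.
Frame -2: ATT ACA TTG TTT GTT GCA AAC GAT TCA ATG AGA GGG CTT ATT TGA ACT GCT TCG GCA ACA GGT CAG TTG CAG TTT CTC GGT TTA CAT TGG CCC — ATG at 29, stop TGA at 44 → 18 nt.
Frame -3: TTA CAT TGT TTG TTG CAA ACG ATT CAA TGA GAG GGC TTA TTT GAA CTG CTT CGG CAA CAG GTC AGT TGC AGT TTC TCG GTT TAC ATT GGC CCT — no ATG→stop ORF.
Forward-strand max 6 nt; reverse-strand max 18 nt. The reverse strand has the longer ORF.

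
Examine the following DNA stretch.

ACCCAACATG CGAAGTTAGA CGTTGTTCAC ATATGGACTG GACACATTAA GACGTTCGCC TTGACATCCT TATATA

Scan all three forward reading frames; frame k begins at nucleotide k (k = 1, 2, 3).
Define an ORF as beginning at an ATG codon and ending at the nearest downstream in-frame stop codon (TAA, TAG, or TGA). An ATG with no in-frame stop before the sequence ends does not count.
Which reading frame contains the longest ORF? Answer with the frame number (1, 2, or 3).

3

Frame 1: ACC CAA CAT GCG AAG TTA GAC GTT GTT CAC ATA TGG ACT GGA CAC ATT AAG ACG TTC GCC TTG ACA TCC TTA TAT — no ATG→stop ORF.
Frame 2: CCC AAC ATG CGA AGT TAG ACG TTG TTC ACA TAT GGA CTG GAC ACA TTA AGA CGT TCG CCT TGA CAT CCT TAT ATA — ATG at 8, stop TAG at 17 → 12 nt.
Frame 3: CCA ACA TGC GAA GTT AGA CGT TGT TCA CAT ATG GAC TGG ACA CAT TAA GAC GTT CGC CTT GAC ATC CTT ATA — ATG at 33, stop TAA at 48 → 18 nt.
Longest ORF is 18 nt in frame 3 (positions 33–50).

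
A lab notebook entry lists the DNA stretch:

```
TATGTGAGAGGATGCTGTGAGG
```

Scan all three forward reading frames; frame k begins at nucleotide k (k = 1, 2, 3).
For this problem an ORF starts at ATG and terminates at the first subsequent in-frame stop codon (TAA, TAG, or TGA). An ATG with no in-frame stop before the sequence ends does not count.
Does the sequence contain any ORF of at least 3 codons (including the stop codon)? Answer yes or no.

yes

Frame 1: TAT GTG AGA GGA TGC TGT GAG — no ATG→stop ORF.
Frame 2: ATG TGA GAG GAT GCT GTG AGG — ATG at 2, stop TGA at 5 → 6 nt.
Frame 3: TGT GAG AGG ATG CTG TGA — ATG at 12, stop TGA at 18 → 9 nt.
Frame 3 has an ORF of 3 codons (positions 12–20) ≥ 3, so yes.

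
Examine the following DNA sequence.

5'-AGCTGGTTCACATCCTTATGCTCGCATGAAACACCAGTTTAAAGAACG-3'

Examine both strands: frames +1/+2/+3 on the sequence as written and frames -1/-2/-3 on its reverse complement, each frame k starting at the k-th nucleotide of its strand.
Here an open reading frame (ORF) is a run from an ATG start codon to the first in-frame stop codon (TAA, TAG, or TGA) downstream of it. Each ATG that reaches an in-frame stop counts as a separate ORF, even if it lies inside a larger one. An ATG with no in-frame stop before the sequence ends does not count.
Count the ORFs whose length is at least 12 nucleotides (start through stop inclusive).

Reverse complement (5'→3'): CGTTCTTTAAACTGGTGTTTCATGCGAGCATAAGGATGTGAACCAGCT
Frame +1: AGC TGG TTC ACA TCC TTA TGC TCG CAT GAA ACA CCA GTT TAA AGA ACG — no ATG→stop ORF.
Frame +2: GCT GGT TCA CAT CCT TAT GCT CGC ATG AAA CAC CAG TTT AAA GAA — no ATG→stop ORF.
Frame +3: CTG GTT CAC ATC CTT ATG CTC GCA TGA AAC ACC AGT TTA AAG AAC — ATG at 18, stop TGA at 27 → 12 nt.
Frame -1: CGT TCT TTA AAC TGG TGT TTC ATG CGA GCA TAA GGA TGT GAA CCA GCT — ATG at 22, stop TAA at 31 → 12 nt.
Frame -2: GTT CTT TAA ACT GGT GTT TCA TGC GAG CAT AAG GAT GTG AAC CAG — no ATG→stop ORF.
Frame -3: TTC TTT AAA CTG GTG TTT CAT GCG AGC ATA AGG ATG TGA ACC AGC — ATG at 36, stop TGA at 39 → 6 nt.
ORFs ≥ 12 nucleotides: frame +3 18–29 (12 nucleotides), frame -1 22–33 (12 nucleotides). Count = 2.

2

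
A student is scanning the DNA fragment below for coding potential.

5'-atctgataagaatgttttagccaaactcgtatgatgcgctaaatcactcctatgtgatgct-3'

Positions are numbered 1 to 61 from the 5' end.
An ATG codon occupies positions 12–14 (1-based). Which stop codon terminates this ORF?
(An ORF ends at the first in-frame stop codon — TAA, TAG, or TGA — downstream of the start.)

TAG

Codons from position 12: ATG (12–14), TTT (15–17), TAG (18–20).
The first in-frame stop codon is TAG.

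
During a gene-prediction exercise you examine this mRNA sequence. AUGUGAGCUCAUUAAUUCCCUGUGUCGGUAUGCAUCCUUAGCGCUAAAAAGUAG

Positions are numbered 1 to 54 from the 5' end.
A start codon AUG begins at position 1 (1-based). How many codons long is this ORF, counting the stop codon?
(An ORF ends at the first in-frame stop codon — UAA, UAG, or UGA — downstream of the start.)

Codons from position 1: AUG (1–3), UGA (4–6).
UGA is the first in-frame stop; that's 2 codons including the stop.

2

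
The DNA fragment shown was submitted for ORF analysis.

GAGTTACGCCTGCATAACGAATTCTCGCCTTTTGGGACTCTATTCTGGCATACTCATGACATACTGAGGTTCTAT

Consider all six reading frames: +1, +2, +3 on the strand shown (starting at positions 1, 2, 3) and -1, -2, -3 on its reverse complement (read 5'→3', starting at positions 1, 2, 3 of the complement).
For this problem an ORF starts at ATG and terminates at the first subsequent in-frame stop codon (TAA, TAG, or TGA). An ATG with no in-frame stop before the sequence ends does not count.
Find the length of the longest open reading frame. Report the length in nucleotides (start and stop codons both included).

Reverse complement (5'→3'): ATAGAACCTCAGTATGTCATGAGTATGCCAGAATAGAGTCCCAAAAGGCGAGAATTCGTTATGCAGGCGTAACTC
Frame +1: GAG TTA CGC CTG CAT AAC GAA TTC TCG CCT TTT GGG ACT CTA TTC TGG CAT ACT CAT GAC ATA CTG AGG TTC TAT — no ATG→stop ORF.
Frame +2: AGT TAC GCC TGC ATA ACG AAT TCT CGC CTT TTG GGA CTC TAT TCT GGC ATA CTC ATG ACA TAC TGA GGT TCT — ATG at 56, stop TGA at 65 → 12 nt.
Frame +3: GTT ACG CCT GCA TAA CGA ATT CTC GCC TTT TGG GAC TCT ATT CTG GCA TAC TCA TGA CAT ACT GAG GTT CTA — no ATG→stop ORF.
Frame -1: ATA GAA CCT CAG TAT GTC ATG AGT ATG CCA GAA TAG AGT CCC AAA AGG CGA GAA TTC GTT ATG CAG GCG TAA CTC — ATG at 19, stop TAG at 34 → 18 nt; ATG at 25, stop TAG at 34 → 12 nt; ATG at 61, stop TAA at 70 → 12 nt.
Frame -2: TAG AAC CTC AGT ATG TCA TGA GTA TGC CAG AAT AGA GTC CCA AAA GGC GAG AAT TCG TTA TGC AGG CGT AAC — ATG at 14, stop TGA at 20 → 9 nt.
Frame -3: AGA ACC TCA GTA TGT CAT GAG TAT GCC AGA ATA GAG TCC CAA AAG GCG AGA ATT CGT TAT GCA GGC GTA ACT — no ATG→stop ORF.
Longest: frame -1, positions 19–36, 18 nt = 6 codons = 5 aa. → 18 nucleotides.

18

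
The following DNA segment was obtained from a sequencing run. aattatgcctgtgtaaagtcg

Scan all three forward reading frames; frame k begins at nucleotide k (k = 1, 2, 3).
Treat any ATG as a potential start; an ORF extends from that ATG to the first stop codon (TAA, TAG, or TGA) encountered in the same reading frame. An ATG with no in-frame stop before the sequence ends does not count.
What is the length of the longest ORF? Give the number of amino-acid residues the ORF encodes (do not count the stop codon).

3

Frame 1: AAT TAT GCC TGT GTA AAG TCG — no ATG→stop ORF.
Frame 2: ATT ATG CCT GTG TAA AGT — ATG at 5, stop TAA at 14 → 12 nt.
Frame 3: TTA TGC CTG TGT AAA GTC — no ATG→stop ORF.
Longest: frame 2, positions 5–16, 12 nt = 4 codons = 3 aa. → 3 amino acids.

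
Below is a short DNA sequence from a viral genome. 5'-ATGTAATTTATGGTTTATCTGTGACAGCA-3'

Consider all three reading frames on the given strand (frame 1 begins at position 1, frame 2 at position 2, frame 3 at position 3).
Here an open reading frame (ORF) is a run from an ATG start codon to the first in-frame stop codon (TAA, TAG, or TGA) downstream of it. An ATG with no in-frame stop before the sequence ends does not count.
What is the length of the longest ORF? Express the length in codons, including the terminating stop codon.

5

Frame 1: ATG TAA TTT ATG GTT TAT CTG TGA CAG — ATG at 1, stop TAA at 4 → 6 nt; ATG at 10, stop TGA at 22 → 15 nt.
Frame 2: TGT AAT TTA TGG TTT ATC TGT GAC AGC — no ATG→stop ORF.
Frame 3: GTA ATT TAT GGT TTA TCT GTG ACA GCA — no ATG→stop ORF.
Longest: frame 1, positions 10–24, 15 nt = 5 codons = 4 aa. → 5 codons.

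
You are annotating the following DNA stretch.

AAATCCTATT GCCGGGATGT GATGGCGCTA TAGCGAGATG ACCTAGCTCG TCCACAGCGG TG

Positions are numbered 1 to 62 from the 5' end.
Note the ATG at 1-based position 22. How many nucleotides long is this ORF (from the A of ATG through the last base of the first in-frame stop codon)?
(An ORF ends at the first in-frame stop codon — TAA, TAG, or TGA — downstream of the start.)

Codons from position 22: ATG (22–24), GCG (25–27), CTA (28–30), TAG (31–33).
TAG is the first in-frame stop; ORF spans 22–33, 12 nucleotides.

12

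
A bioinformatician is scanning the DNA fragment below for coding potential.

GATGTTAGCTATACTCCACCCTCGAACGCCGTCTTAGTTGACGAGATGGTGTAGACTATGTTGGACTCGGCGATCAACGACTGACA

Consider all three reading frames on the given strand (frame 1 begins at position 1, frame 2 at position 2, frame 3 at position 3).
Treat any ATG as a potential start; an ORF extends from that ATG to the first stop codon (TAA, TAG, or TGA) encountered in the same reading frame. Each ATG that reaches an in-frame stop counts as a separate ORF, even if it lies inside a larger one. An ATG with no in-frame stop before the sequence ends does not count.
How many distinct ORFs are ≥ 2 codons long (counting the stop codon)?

Frame 1: GAT GTT AGC TAT ACT CCA CCC TCG AAC GCC GTC TTA GTT GAC GAG ATG GTG TAG ACT ATG TTG GAC TCG GCG ATC AAC GAC TGA — ATG at 46, stop TAG at 52 → 9 nt; ATG at 58, stop TGA at 82 → 27 nt.
Frame 2: ATG TTA GCT ATA CTC CAC CCT CGA ACG CCG TCT TAG TTG ACG AGA TGG TGT AGA CTA TGT TGG ACT CGG CGA TCA ACG ACT GAC — ATG at 2, stop TAG at 35 → 36 nt.
Frame 3: TGT TAG CTA TAC TCC ACC CTC GAA CGC CGT CTT AGT TGA CGA GAT GGT GTA GAC TAT GTT GGA CTC GGC GAT CAA CGA CTG ACA — no ATG→stop ORF.
ORFs ≥ 2 codons: frame 1 46–54 (3 codons), frame 1 58–84 (9 codons), frame 2 2–37 (12 codons). Count = 3.

3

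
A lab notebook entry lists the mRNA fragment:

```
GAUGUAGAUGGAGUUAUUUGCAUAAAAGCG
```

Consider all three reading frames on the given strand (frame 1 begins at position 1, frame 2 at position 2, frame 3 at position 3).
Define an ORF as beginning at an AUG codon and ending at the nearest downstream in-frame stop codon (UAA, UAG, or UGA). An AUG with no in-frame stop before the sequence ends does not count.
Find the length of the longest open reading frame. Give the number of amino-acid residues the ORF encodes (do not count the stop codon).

5

Frame 1: GAU GUA GAU GGA GUU AUU UGC AUA AAA GCG — no AUG→stop ORF.
Frame 2: AUG UAG AUG GAG UUA UUU GCA UAA AAG — AUG at 2, stop UAG at 5 → 6 nt; AUG at 8, stop UAA at 23 → 18 nt.
Frame 3: UGU AGA UGG AGU UAU UUG CAU AAA AGC — no AUG→stop ORF.
Longest: frame 2, positions 8–25, 18 nt = 6 codons = 5 aa. → 5 amino acids.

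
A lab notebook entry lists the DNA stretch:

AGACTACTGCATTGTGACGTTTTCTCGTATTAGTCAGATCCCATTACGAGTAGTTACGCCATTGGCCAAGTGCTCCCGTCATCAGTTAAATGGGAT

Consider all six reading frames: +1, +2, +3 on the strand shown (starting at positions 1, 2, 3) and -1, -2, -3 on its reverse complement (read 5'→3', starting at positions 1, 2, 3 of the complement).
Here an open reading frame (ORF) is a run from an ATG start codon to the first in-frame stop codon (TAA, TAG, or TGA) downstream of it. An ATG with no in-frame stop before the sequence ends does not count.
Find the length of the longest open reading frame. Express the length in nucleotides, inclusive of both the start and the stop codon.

Reverse complement (5'→3'): ATCCCATTTAACTGATGACGGGAGCACTTGGCCAATGGCGTAACTACTCGTAATGGGATCTGACTAATACGAGAAAACGTCACAATGCAGTAGTCT
Frame +1: AGA CTA CTG CAT TGT GAC GTT TTC TCG TAT TAG TCA GAT CCC ATT ACG AGT AGT TAC GCC ATT GGC CAA GTG CTC CCG TCA TCA GTT AAA TGG GAT — no ATG→stop ORF.
Frame +2: GAC TAC TGC ATT GTG ACG TTT TCT CGT ATT AGT CAG ATC CCA TTA CGA GTA GTT ACG CCA TTG GCC AAG TGC TCC CGT CAT CAG TTA AAT GGG — no ATG→stop ORF.
Frame +3: ACT ACT GCA TTG TGA CGT TTT CTC GTA TTA GTC AGA TCC CAT TAC GAG TAG TTA CGC CAT TGG CCA AGT GCT CCC GTC ATC AGT TAA ATG GGA — no ATG→stop ORF.
Frame -1: ATC CCA TTT AAC TGA TGA CGG GAG CAC TTG GCC AAT GGC GTA ACT ACT CGT AAT GGG ATC TGA CTA ATA CGA GAA AAC GTC ACA ATG CAG TAG TCT — ATG at 85, stop TAG at 91 → 9 nt.
Frame -2: TCC CAT TTA ACT GAT GAC GGG AGC ACT TGG CCA ATG GCG TAA CTA CTC GTA ATG GGA TCT GAC TAA TAC GAG AAA ACG TCA CAA TGC AGT AGT — ATG at 35, stop TAA at 41 → 9 nt; ATG at 53, stop TAA at 65 → 15 nt.
Frame -3: CCC ATT TAA CTG ATG ACG GGA GCA CTT GGC CAA TGG CGT AAC TAC TCG TAA TGG GAT CTG ACT AAT ACG AGA AAA CGT CAC AAT GCA GTA GTC — ATG at 15, stop TAA at 51 → 39 nt.
Longest: frame -3, positions 15–53, 39 nt = 13 codons = 12 aa. → 39 nucleotides.

39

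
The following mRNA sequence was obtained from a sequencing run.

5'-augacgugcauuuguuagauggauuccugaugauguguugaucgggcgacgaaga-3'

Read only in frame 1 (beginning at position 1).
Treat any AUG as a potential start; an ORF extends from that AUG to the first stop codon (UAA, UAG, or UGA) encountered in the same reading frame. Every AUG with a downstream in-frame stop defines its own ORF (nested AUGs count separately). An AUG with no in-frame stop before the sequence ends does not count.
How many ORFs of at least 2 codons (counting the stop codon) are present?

2

Frame 1: AUG ACG UGC AUU UGU UAG AUG GAU UCC UGA UGA UGU GUU GAU CGG GCG ACG AAG — AUG at 1, stop UAG at 16 → 18 nt; AUG at 19, stop UGA at 28 → 12 nt.
ORFs ≥ 2 codons: frame 1 1–18 (6 codons), frame 1 19–30 (4 codons). Count = 2.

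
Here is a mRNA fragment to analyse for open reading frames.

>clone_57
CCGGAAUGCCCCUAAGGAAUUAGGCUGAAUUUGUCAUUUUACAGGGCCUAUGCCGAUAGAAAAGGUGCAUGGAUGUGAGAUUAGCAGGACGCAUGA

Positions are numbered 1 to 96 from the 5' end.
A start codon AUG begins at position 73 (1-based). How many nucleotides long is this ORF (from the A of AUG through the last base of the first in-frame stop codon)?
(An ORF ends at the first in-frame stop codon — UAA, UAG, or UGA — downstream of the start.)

6

Codons from position 73: AUG (73–75), UGA (76–78).
UGA is the first in-frame stop; ORF spans 73–78, 6 nucleotides.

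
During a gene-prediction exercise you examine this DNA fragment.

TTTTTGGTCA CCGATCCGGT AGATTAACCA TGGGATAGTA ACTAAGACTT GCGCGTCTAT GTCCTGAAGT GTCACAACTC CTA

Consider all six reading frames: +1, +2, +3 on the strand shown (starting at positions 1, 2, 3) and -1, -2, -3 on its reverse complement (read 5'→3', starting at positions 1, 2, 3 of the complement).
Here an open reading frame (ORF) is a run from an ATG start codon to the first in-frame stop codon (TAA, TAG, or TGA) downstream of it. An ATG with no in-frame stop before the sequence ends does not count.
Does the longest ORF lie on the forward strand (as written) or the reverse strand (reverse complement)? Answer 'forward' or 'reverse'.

Reverse complement (5'→3'): TAGGAGTTGTGACACTTCAGGACATAGACGCGCAAGTCTTAGTTACTATCCCATGGTTAATCTACCGGATCGGTGACCAAAAA
Frame +1: TTT TTG GTC ACC GAT CCG GTA GAT TAA CCA TGG GAT AGT AAC TAA GAC TTG CGC GTC TAT GTC CTG AAG TGT CAC AAC TCC — no ATG→stop ORF.
Frame +2: TTT TGG TCA CCG ATC CGG TAG ATT AAC CAT GGG ATA GTA ACT AAG ACT TGC GCG TCT ATG TCC TGA AGT GTC ACA ACT CCT — ATG at 59, stop TGA at 65 → 9 nt.
Frame +3: TTT GGT CAC CGA TCC GGT AGA TTA ACC ATG GGA TAG TAA CTA AGA CTT GCG CGT CTA TGT CCT GAA GTG TCA CAA CTC CTA — ATG at 30, stop TAG at 36 → 9 nt.
Frame -1: TAG GAG TTG TGA CAC TTC AGG ACA TAG ACG CGC AAG TCT TAG TTA CTA TCC CAT GGT TAA TCT ACC GGA TCG GTG ACC AAA — no ATG→stop ORF.
Frame -2: AGG AGT TGT GAC ACT TCA GGA CAT AGA CGC GCA AGT CTT AGT TAC TAT CCC ATG GTT AAT CTA CCG GAT CGG TGA CCA AAA — ATG at 53, stop TGA at 74 → 24 nt.
Frame -3: GGA GTT GTG ACA CTT CAG GAC ATA GAC GCG CAA GTC TTA GTT ACT ATC CCA TGG TTA ATC TAC CGG ATC GGT GAC CAA AAA — no ATG→stop ORF.
Forward-strand max 9 nt; reverse-strand max 24 nt. The reverse strand has the longer ORF.

reverse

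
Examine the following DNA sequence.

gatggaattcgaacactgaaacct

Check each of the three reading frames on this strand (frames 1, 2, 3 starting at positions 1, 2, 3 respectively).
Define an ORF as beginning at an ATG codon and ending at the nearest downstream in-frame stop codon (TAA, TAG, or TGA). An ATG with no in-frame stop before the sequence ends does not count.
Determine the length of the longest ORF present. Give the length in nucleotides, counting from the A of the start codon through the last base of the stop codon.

18

Frame 1: GAT GGA ATT CGA ACA CTG AAA CCT — no ATG→stop ORF.
Frame 2: ATG GAA TTC GAA CAC TGA AAC — ATG at 2, stop TGA at 17 → 18 nt.
Frame 3: TGG AAT TCG AAC ACT GAA ACC — no ATG→stop ORF.
Longest: frame 2, positions 2–19, 18 nt = 6 codons = 5 aa. → 18 nucleotides.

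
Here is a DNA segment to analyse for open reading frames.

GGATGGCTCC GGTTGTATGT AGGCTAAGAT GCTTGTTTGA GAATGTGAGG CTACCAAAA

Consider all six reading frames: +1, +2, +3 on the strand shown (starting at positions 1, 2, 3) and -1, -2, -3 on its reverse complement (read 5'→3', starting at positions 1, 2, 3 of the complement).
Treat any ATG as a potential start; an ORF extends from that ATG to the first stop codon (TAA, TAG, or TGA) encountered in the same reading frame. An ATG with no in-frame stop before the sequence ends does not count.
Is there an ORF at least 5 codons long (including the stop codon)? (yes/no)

Reverse complement (5'→3'): TTTTGGTAGCCTCACATTCTCAAACAAGCATCTTAGCCTACATACAACCGGAGCCATCC
Frame +1: GGA TGG CTC CGG TTG TAT GTA GGC TAA GAT GCT TGT TTG AGA ATG TGA GGC TAC CAA — ATG at 43, stop TGA at 46 → 6 nt.
Frame +2: GAT GGC TCC GGT TGT ATG TAG GCT AAG ATG CTT GTT TGA GAA TGT GAG GCT ACC AAA — ATG at 17, stop TAG at 20 → 6 nt; ATG at 29, stop TGA at 38 → 12 nt.
Frame +3: ATG GCT CCG GTT GTA TGT AGG CTA AGA TGC TTG TTT GAG AAT GTG AGG CTA CCA AAA — no ATG→stop ORF.
Frame -1: TTT TGG TAG CCT CAC ATT CTC AAA CAA GCA TCT TAG CCT ACA TAC AAC CGG AGC CAT — no ATG→stop ORF.
Frame -2: TTT GGT AGC CTC ACA TTC TCA AAC AAG CAT CTT AGC CTA CAT ACA ACC GGA GCC ATC — no ATG→stop ORF.
Frame -3: TTG GTA GCC TCA CAT TCT CAA ACA AGC ATC TTA GCC TAC ATA CAA CCG GAG CCA TCC — no ATG→stop ORF.
Largest ORF found is 4 codons < 5, so no.

no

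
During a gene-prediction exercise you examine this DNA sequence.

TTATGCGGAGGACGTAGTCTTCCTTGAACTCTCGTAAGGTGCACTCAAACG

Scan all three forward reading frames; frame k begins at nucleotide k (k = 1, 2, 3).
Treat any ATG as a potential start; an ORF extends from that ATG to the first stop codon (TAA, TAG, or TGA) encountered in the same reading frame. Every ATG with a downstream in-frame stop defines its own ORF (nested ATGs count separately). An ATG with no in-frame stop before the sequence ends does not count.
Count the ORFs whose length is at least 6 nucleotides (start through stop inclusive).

1

Frame 1: TTA TGC GGA GGA CGT AGT CTT CCT TGA ACT CTC GTA AGG TGC ACT CAA ACG — no ATG→stop ORF.
Frame 2: TAT GCG GAG GAC GTA GTC TTC CTT GAA CTC TCG TAA GGT GCA CTC AAA — no ATG→stop ORF.
Frame 3: ATG CGG AGG ACG TAG TCT TCC TTG AAC TCT CGT AAG GTG CAC TCA AAC — ATG at 3, stop TAG at 15 → 15 nt.
ORFs ≥ 6 nucleotides: frame 3 3–17 (15 nucleotides). Count = 1.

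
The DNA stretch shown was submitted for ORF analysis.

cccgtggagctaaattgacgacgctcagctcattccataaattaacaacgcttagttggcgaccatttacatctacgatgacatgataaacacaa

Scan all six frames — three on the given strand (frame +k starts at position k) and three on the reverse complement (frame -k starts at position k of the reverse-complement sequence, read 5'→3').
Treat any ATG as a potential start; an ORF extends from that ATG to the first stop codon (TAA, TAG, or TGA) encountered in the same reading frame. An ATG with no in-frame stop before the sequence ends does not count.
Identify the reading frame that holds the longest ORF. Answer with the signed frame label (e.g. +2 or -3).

Reverse complement (5'→3'): TTGTGTTTATCATGTCATCGTAGATGTAAATGGTCGCCAACTAAGCGTTGTTAATTTATGGAATGAGCTGAGCGTCGTCAATTTAGCTCCACGGG
Frame +1: CCC GTG GAG CTA AAT TGA CGA CGC TCA GCT CAT TCC ATA AAT TAA CAA CGC TTA GTT GGC GAC CAT TTA CAT CTA CGA TGA CAT GAT AAA CAC — no ATG→stop ORF.
Frame +2: CCG TGG AGC TAA ATT GAC GAC GCT CAG CTC ATT CCA TAA ATT AAC AAC GCT TAG TTG GCG ACC ATT TAC ATC TAC GAT GAC ATG ATA AAC ACA — no ATG→stop ORF.
Frame +3: CGT GGA GCT AAA TTG ACG ACG CTC AGC TCA TTC CAT AAA TTA ACA ACG CTT AGT TGG CGA CCA TTT ACA TCT ACG ATG ACA TGA TAA ACA CAA — ATG at 78, stop TGA at 84 → 9 nt.
Frame -1: TTG TGT TTA TCA TGT CAT CGT AGA TGT AAA TGG TCG CCA ACT AAG CGT TGT TAA TTT ATG GAA TGA GCT GAG CGT CGT CAA TTT AGC TCC ACG — ATG at 58, stop TGA at 64 → 9 nt.
Frame -2: TGT GTT TAT CAT GTC ATC GTA GAT GTA AAT GGT CGC CAA CTA AGC GTT GTT AAT TTA TGG AAT GAG CTG AGC GTC GTC AAT TTA GCT CCA CGG — no ATG→stop ORF.
Frame -3: GTG TTT ATC ATG TCA TCG TAG ATG TAA ATG GTC GCC AAC TAA GCG TTG TTA ATT TAT GGA ATG AGC TGA GCG TCG TCA ATT TAG CTC CAC GGG — ATG at 12, stop TAG at 21 → 12 nt; ATG at 24, stop TAA at 27 → 6 nt; ATG at 30, stop TAA at 42 → 15 nt; ATG at 63, stop TGA at 69 → 9 nt.
Longest ORF is 15 nt in frame -3 (positions 30–44).

-3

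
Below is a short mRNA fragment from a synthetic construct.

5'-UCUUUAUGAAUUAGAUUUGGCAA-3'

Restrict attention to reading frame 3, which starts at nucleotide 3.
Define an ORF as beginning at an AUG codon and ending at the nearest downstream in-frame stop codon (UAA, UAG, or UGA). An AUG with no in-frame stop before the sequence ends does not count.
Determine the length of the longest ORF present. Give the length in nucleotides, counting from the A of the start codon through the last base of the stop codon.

Frame 3: UUU AUG AAU UAG AUU UGG CAA — AUG at 6, stop UAG at 12 → 9 nt.
Longest: frame 3, positions 6–14, 9 nt = 3 codons = 2 aa. → 9 nucleotides.

9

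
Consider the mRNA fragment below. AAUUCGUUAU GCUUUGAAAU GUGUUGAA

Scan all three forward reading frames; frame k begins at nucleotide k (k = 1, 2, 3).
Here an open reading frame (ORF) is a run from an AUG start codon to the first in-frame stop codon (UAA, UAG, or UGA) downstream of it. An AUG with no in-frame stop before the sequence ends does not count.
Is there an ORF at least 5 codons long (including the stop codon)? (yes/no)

Frame 1: AAU UCG UUA UGC UUU GAA AUG UGU UGA — AUG at 19, stop UGA at 25 → 9 nt.
Frame 2: AUU CGU UAU GCU UUG AAA UGU GUU GAA — no AUG→stop ORF.
Frame 3: UUC GUU AUG CUU UGA AAU GUG UUG — AUG at 9, stop UGA at 15 → 9 nt.
Largest ORF found is 3 codons < 5, so no.

no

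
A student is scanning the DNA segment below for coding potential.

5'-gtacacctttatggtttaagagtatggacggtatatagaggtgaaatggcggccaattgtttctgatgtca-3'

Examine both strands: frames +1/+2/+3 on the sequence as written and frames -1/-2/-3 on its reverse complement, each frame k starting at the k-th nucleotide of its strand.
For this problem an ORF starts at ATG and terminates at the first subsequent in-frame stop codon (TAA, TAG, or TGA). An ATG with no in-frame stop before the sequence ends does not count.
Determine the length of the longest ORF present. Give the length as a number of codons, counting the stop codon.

Reverse complement (5'→3'): TGACATCAGAAACAATTGGCCGCCATTTCACCTCTATATACCGTCCATACTCTTAAACCATAAAGGTGTAC
Frame +1: GTA CAC CTT TAT GGT TTA AGA GTA TGG ACG GTA TAT AGA GGT GAA ATG GCG GCC AAT TGT TTC TGA TGT — ATG at 46, stop TGA at 64 → 21 nt.
Frame +2: TAC ACC TTT ATG GTT TAA GAG TAT GGA CGG TAT ATA GAG GTG AAA TGG CGG CCA ATT GTT TCT GAT GTC — ATG at 11, stop TAA at 17 → 9 nt.
Frame +3: ACA CCT TTA TGG TTT AAG AGT ATG GAC GGT ATA TAG AGG TGA AAT GGC GGC CAA TTG TTT CTG ATG TCA — ATG at 24, stop TAG at 36 → 15 nt.
Frame -1: TGA CAT CAG AAA CAA TTG GCC GCC ATT TCA CCT CTA TAT ACC GTC CAT ACT CTT AAA CCA TAA AGG TGT — no ATG→stop ORF.
Frame -2: GAC ATC AGA AAC AAT TGG CCG CCA TTT CAC CTC TAT ATA CCG TCC ATA CTC TTA AAC CAT AAA GGT GTA — no ATG→stop ORF.
Frame -3: ACA TCA GAA ACA ATT GGC CGC CAT TTC ACC TCT ATA TAC CGT CCA TAC TCT TAA ACC ATA AAG GTG TAC — no ATG→stop ORF.
Longest: frame +1, positions 46–66, 21 nt = 7 codons = 6 aa. → 7 codons.

7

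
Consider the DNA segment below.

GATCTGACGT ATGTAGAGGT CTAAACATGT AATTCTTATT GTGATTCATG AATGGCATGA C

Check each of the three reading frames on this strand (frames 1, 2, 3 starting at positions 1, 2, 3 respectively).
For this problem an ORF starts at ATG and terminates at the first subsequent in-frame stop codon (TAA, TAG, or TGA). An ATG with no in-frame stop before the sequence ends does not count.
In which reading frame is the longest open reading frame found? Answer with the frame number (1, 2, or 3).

1

Frame 1: GAT CTG ACG TAT GTA GAG GTC TAA ACA TGT AAT TCT TAT TGT GAT TCA TGA ATG GCA TGA — ATG at 52, stop TGA at 58 → 9 nt.
Frame 2: ATC TGA CGT ATG TAG AGG TCT AAA CAT GTA ATT CTT ATT GTG ATT CAT GAA TGG CAT GAC — ATG at 11, stop TAG at 14 → 6 nt.
Frame 3: TCT GAC GTA TGT AGA GGT CTA AAC ATG TAA TTC TTA TTG TGA TTC ATG AAT GGC ATG — ATG at 27, stop TAA at 30 → 6 nt.
Longest ORF is 9 nt in frame 1 (positions 52–60).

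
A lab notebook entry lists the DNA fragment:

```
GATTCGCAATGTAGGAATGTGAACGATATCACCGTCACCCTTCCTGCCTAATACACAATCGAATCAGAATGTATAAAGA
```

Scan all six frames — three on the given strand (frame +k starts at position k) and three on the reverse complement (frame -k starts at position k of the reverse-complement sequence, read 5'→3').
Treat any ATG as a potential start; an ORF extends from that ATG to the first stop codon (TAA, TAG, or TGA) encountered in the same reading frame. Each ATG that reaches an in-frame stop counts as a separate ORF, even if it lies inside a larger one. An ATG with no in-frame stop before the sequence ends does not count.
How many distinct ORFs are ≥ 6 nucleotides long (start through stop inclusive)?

2

Reverse complement (5'→3'): TCTTTATACATTCTGATTCGATTGTGTATTAGGCAGGAAGGGTGACGGTGATATCGTTCACATTCCTACATTGCGAATC
Frame +1: GAT TCG CAA TGT AGG AAT GTG AAC GAT ATC ACC GTC ACC CTT CCT GCC TAA TAC ACA ATC GAA TCA GAA TGT ATA AAG — no ATG→stop ORF.
Frame +2: ATT CGC AAT GTA GGA ATG TGA ACG ATA TCA CCG TCA CCC TTC CTG CCT AAT ACA CAA TCG AAT CAG AAT GTA TAA AGA — ATG at 17, stop TGA at 20 → 6 nt.
Frame +3: TTC GCA ATG TAG GAA TGT GAA CGA TAT CAC CGT CAC CCT TCC TGC CTA ATA CAC AAT CGA ATC AGA ATG TAT AAA — ATG at 9, stop TAG at 12 → 6 nt.
Frame -1: TCT TTA TAC ATT CTG ATT CGA TTG TGT ATT AGG CAG GAA GGG TGA CGG TGA TAT CGT TCA CAT TCC TAC ATT GCG AAT — no ATG→stop ORF.
Frame -2: CTT TAT ACA TTC TGA TTC GAT TGT GTA TTA GGC AGG AAG GGT GAC GGT GAT ATC GTT CAC ATT CCT ACA TTG CGA ATC — no ATG→stop ORF.
Frame -3: TTT ATA CAT TCT GAT TCG ATT GTG TAT TAG GCA GGA AGG GTG ACG GTG ATA TCG TTC ACA TTC CTA CAT TGC GAA — no ATG→stop ORF.
ORFs ≥ 6 nucleotides: frame +2 17–22 (6 nucleotides), frame +3 9–14 (6 nucleotides). Count = 2.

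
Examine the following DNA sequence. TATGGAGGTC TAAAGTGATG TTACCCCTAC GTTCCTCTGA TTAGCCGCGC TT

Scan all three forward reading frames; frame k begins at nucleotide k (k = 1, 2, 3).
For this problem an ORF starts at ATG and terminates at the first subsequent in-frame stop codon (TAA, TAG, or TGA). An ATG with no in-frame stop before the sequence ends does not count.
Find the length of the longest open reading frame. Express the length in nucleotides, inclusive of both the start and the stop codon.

Frame 1: TAT GGA GGT CTA AAG TGA TGT TAC CCC TAC GTT CCT CTG ATT AGC CGC GCT — no ATG→stop ORF.
Frame 2: ATG GAG GTC TAA AGT GAT GTT ACC CCT ACG TTC CTC TGA TTA GCC GCG CTT — ATG at 2, stop TAA at 11 → 12 nt.
Frame 3: TGG AGG TCT AAA GTG ATG TTA CCC CTA CGT TCC TCT GAT TAG CCG CGC — ATG at 18, stop TAG at 42 → 27 nt.
Longest: frame 3, positions 18–44, 27 nt = 9 codons = 8 aa. → 27 nucleotides.

27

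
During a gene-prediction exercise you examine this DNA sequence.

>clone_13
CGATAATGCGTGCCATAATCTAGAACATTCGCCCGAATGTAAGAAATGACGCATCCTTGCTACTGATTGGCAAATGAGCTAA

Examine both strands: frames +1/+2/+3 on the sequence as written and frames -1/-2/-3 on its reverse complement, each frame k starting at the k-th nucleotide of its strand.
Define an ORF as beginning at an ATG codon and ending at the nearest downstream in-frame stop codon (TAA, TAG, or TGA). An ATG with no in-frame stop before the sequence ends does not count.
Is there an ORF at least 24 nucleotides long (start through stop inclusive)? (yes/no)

no

Reverse complement (5'→3'): TTAGCTCATTTGCCAATCAGTAGCAAGGATGCGTCATTTCTTACATTCGGGCGAATGTTCTAGATTATGGCACGCATTATCG
Frame +1: CGA TAA TGC GTG CCA TAA TCT AGA ACA TTC GCC CGA ATG TAA GAA ATG ACG CAT CCT TGC TAC TGA TTG GCA AAT GAG CTA — ATG at 37, stop TAA at 40 → 6 nt; ATG at 46, stop TGA at 64 → 21 nt.
Frame +2: GAT AAT GCG TGC CAT AAT CTA GAA CAT TCG CCC GAA TGT AAG AAA TGA CGC ATC CTT GCT ACT GAT TGG CAA ATG AGC TAA — ATG at 74, stop TAA at 80 → 9 nt.
Frame +3: ATA ATG CGT GCC ATA ATC TAG AAC ATT CGC CCG AAT GTA AGA AAT GAC GCA TCC TTG CTA CTG ATT GGC AAA TGA GCT — ATG at 6, stop TAG at 21 → 18 nt.
Frame -1: TTA GCT CAT TTG CCA ATC AGT AGC AAG GAT GCG TCA TTT CTT ACA TTC GGG CGA ATG TTC TAG ATT ATG GCA CGC ATT ATC — ATG at 55, stop TAG at 61 → 9 nt.
Frame -2: TAG CTC ATT TGC CAA TCA GTA GCA AGG ATG CGT CAT TTC TTA CAT TCG GGC GAA TGT TCT AGA TTA TGG CAC GCA TTA TCG — no ATG→stop ORF.
Frame -3: AGC TCA TTT GCC AAT CAG TAG CAA GGA TGC GTC ATT TCT TAC ATT CGG GCG AAT GTT CTA GAT TAT GGC ACG CAT TAT — no ATG→stop ORF.
Largest ORF found is 21 nucleotides < 24, so no.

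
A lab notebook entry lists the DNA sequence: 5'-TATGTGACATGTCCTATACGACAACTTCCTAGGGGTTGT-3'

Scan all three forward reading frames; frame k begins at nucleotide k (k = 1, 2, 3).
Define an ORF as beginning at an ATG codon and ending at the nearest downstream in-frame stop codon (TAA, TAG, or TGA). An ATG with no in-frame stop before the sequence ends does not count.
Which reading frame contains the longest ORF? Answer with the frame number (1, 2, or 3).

Frame 1: TAT GTG ACA TGT CCT ATA CGA CAA CTT CCT AGG GGT TGT — no ATG→stop ORF.
Frame 2: ATG TGA CAT GTC CTA TAC GAC AAC TTC CTA GGG GTT — ATG at 2, stop TGA at 5 → 6 nt.
Frame 3: TGT GAC ATG TCC TAT ACG ACA ACT TCC TAG GGG TTG — ATG at 9, stop TAG at 30 → 24 nt.
Longest ORF is 24 nt in frame 3 (positions 9–32).

3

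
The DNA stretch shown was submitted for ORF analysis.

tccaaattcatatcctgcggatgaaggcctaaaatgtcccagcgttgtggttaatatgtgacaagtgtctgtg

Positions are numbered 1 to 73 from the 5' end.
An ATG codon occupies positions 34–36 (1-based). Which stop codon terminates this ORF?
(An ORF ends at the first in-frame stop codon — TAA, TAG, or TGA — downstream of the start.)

TAA

Codons from position 34: ATG (34–36), TCC (37–39), CAG (40–42), CGT (43–45), TGT (46–48), GGT (49–51), TAA (52–54).
The first in-frame stop codon is TAA.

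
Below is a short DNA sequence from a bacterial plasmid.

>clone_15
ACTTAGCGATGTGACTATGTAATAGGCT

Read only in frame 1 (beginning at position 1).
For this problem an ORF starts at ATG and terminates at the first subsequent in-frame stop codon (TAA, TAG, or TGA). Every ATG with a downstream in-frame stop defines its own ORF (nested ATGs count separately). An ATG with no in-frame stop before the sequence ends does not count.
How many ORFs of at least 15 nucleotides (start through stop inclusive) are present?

0

Frame 1: ACT TAG CGA TGT GAC TAT GTA ATA GGC — no ATG→stop ORF.
No ORF reaches 15 nucleotides. Count = 0.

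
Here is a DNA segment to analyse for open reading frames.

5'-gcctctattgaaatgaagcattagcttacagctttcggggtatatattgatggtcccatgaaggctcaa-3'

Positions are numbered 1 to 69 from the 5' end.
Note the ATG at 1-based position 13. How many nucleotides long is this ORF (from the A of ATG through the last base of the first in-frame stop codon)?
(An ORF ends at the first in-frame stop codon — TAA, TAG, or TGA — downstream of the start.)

Codons from position 13: ATG (13–15), AAG (16–18), CAT (19–21), TAG (22–24).
TAG is the first in-frame stop; ORF spans 13–24, 12 nucleotides.

12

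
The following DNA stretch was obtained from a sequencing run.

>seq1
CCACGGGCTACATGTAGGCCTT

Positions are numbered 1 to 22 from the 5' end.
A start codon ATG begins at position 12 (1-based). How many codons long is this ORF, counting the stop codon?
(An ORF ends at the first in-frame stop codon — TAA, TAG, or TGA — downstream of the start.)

2

Codons from position 12: ATG (12–14), TAG (15–17).
TAG is the first in-frame stop; that's 2 codons including the stop.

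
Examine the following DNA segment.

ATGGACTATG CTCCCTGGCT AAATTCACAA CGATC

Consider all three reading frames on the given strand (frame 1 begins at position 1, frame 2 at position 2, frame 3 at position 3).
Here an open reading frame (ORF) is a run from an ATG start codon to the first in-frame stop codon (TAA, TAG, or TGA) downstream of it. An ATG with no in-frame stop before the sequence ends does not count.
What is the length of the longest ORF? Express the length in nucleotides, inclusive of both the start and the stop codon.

Frame 1: ATG GAC TAT GCT CCC TGG CTA AAT TCA CAA CGA — no ATG→stop ORF.
Frame 2: TGG ACT ATG CTC CCT GGC TAA ATT CAC AAC GAT — ATG at 8, stop TAA at 20 → 15 nt.
Frame 3: GGA CTA TGC TCC CTG GCT AAA TTC ACA ACG ATC — no ATG→stop ORF.
Longest: frame 2, positions 8–22, 15 nt = 5 codons = 4 aa. → 15 nucleotides.

15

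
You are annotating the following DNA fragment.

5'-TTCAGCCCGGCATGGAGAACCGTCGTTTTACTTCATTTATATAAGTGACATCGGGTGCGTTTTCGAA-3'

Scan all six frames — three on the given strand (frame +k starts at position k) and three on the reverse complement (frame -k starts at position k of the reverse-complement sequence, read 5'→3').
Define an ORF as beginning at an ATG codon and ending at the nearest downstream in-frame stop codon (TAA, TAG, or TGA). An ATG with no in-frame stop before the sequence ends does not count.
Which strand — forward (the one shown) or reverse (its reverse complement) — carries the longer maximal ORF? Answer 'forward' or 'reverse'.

forward

Reverse complement (5'→3'): TTCGAAAACGCACCCGATGTCACTTATATAAATGAAGTAAAACGACGGTTCTCCATGCCGGGCTGAA
Frame +1: TTC AGC CCG GCA TGG AGA ACC GTC GTT TTA CTT CAT TTA TAT AAG TGA CAT CGG GTG CGT TTT CGA — no ATG→stop ORF.
Frame +2: TCA GCC CGG CAT GGA GAA CCG TCG TTT TAC TTC ATT TAT ATA AGT GAC ATC GGG TGC GTT TTC GAA — no ATG→stop ORF.
Frame +3: CAG CCC GGC ATG GAG AAC CGT CGT TTT ACT TCA TTT ATA TAA GTG ACA TCG GGT GCG TTT TCG — ATG at 12, stop TAA at 42 → 33 nt.
Frame -1: TTC GAA AAC GCA CCC GAT GTC ACT TAT ATA AAT GAA GTA AAA CGA CGG TTC TCC ATG CCG GGC TGA — ATG at 55, stop TGA at 64 → 12 nt.
Frame -2: TCG AAA ACG CAC CCG ATG TCA CTT ATA TAA ATG AAG TAA AAC GAC GGT TCT CCA TGC CGG GCT GAA — ATG at 17, stop TAA at 29 → 15 nt; ATG at 32, stop TAA at 38 → 9 nt.
Frame -3: CGA AAA CGC ACC CGA TGT CAC TTA TAT AAA TGA AGT AAA ACG ACG GTT CTC CAT GCC GGG CTG — no ATG→stop ORF.
Forward-strand max 33 nt; reverse-strand max 15 nt. The forward strand has the longer ORF.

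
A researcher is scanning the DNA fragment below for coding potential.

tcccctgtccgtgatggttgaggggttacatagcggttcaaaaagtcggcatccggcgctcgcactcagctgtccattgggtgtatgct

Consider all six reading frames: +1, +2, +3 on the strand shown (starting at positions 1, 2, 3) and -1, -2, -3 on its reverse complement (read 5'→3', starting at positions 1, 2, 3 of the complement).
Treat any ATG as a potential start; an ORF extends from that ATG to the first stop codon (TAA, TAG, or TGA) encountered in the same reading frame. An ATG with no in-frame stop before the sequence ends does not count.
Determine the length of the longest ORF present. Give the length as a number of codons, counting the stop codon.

5

Reverse complement (5'→3'): AGCATACACCCAATGGACAGCTGAGTGCGAGCGCCGGATGCCGACTTTTTGAACCGCTATGTAACCCCTCAACCATCACGGACAGGGGA
Frame +1: TCC CCT GTC CGT GAT GGT TGA GGG GTT ACA TAG CGG TTC AAA AAG TCG GCA TCC GGC GCT CGC ACT CAG CTG TCC ATT GGG TGT ATG — no ATG→stop ORF.
Frame +2: CCC CTG TCC GTG ATG GTT GAG GGG TTA CAT AGC GGT TCA AAA AGT CGG CAT CCG GCG CTC GCA CTC AGC TGT CCA TTG GGT GTA TGC — no ATG→stop ORF.
Frame +3: CCC TGT CCG TGA TGG TTG AGG GGT TAC ATA GCG GTT CAA AAA GTC GGC ATC CGG CGC TCG CAC TCA GCT GTC CAT TGG GTG TAT GCT — no ATG→stop ORF.
Frame -1: AGC ATA CAC CCA ATG GAC AGC TGA GTG CGA GCG CCG GAT GCC GAC TTT TTG AAC CGC TAT GTA ACC CCT CAA CCA TCA CGG ACA GGG — ATG at 13, stop TGA at 22 → 12 nt.
Frame -2: GCA TAC ACC CAA TGG ACA GCT GAG TGC GAG CGC CGG ATG CCG ACT TTT TGA ACC GCT ATG TAA CCC CTC AAC CAT CAC GGA CAG GGG — ATG at 38, stop TGA at 50 → 15 nt; ATG at 59, stop TAA at 62 → 6 nt.
Frame -3: CAT ACA CCC AAT GGA CAG CTG AGT GCG AGC GCC GGA TGC CGA CTT TTT GAA CCG CTA TGT AAC CCC TCA ACC ATC ACG GAC AGG GGA — no ATG→stop ORF.
Longest: frame -2, positions 38–52, 15 nt = 5 codons = 4 aa. → 5 codons.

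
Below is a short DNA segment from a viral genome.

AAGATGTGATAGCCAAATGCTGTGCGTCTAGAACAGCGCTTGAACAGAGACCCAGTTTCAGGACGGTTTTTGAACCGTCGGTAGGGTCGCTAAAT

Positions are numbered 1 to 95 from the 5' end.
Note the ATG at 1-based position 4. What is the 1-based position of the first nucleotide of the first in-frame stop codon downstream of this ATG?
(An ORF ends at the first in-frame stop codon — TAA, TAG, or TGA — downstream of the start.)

7

Codons from position 4: ATG (4–6), TGA (7–9).
TGA is a stop codon; it begins at position 7.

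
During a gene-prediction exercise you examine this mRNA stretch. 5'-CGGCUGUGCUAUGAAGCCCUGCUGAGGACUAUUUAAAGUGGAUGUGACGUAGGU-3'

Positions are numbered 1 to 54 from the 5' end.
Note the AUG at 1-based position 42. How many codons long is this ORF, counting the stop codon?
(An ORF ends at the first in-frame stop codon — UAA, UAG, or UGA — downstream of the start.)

Codons from position 42: AUG (42–44), UGA (45–47).
UGA is the first in-frame stop; that's 2 codons including the stop.

2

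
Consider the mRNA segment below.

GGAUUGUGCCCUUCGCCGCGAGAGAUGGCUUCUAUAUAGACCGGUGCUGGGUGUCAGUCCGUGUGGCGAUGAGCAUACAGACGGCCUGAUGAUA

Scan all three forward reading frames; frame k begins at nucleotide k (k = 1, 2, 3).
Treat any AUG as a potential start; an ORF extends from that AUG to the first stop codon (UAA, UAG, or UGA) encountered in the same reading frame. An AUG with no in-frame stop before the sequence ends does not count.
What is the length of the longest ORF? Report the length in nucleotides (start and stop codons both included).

Frame 1: GGA UUG UGC CCU UCG CCG CGA GAG AUG GCU UCU AUA UAG ACC GGU GCU GGG UGU CAG UCC GUG UGG CGA UGA GCA UAC AGA CGG CCU GAU GAU — AUG at 25, stop UAG at 37 → 15 nt.
Frame 2: GAU UGU GCC CUU CGC CGC GAG AGA UGG CUU CUA UAU AGA CCG GUG CUG GGU GUC AGU CCG UGU GGC GAU GAG CAU ACA GAC GGC CUG AUG AUA — no AUG→stop ORF.
Frame 3: AUU GUG CCC UUC GCC GCG AGA GAU GGC UUC UAU AUA GAC CGG UGC UGG GUG UCA GUC CGU GUG GCG AUG AGC AUA CAG ACG GCC UGA UGA — AUG at 69, stop UGA at 87 → 21 nt.
Longest: frame 3, positions 69–89, 21 nt = 7 codons = 6 aa. → 21 nucleotides.

21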